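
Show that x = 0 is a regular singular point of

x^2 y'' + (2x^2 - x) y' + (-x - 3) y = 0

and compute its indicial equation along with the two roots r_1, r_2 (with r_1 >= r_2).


Divide by x^2 to reach normal form y'' + P_1(x) y' + P_2(x) y = 0 with P_1(x) = 2 - 1/x and P_2(x) = -1/x - 3/x^2.
x = 0 is a singular point because the y'-coefficient 2 - 1/x has a pole at x = 0 and the y-coefficient -1/x - 3/x^2 has a pole at x = 0.
It is a regular singular point because x P_1(x) = p(x) = 2x - 1 and x^2 P_2(x) = q(x) = -x - 3 are polynomials, hence analytic at x = 0.
p(0) = -1,  q(0) = -3.
Indicial equation: r(r-1) + p(0) r + q(0) = 0, i.e. r^2 + (p(0) - 1) r + q(0) = 0, i.e. r^2 - 2 r - 3 = 0.
Discriminant: (-2)^2 - 4(-3) = 16, so r = (2 ± 4)/2.
Solving: r_1 = 3, r_2 = -1.

indicial: r^2 - 2 r - 3 = 0; roots r_1 = 3, r_2 = -1


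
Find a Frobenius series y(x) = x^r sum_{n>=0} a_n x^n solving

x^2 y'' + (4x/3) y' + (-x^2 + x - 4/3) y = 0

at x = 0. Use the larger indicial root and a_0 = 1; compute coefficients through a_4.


Write in Frobenius form y'' + (p(x)/x) y' + (q(x)/x^2) y = 0:
  p(x) = 4/3,  q(x) = -x^2 + x - 4/3.
Indicial equation: r(r-1) + (4/3) r + (-4/3) = 0 -> roots r_1 = 1, r_2 = -4/3.
Take r = r_1 = 1. Let y(x) = x^r sum_{n>=0} a_n x^n with a_0 = 1.
Substitute y = x^r sum a_n x^n and match x^{r+n}. The recurrence is
  D(n) a_n + 1 a_{n-1} - 1 a_{n-2} = 0,  where D(n) = (r+n)(r+n-1) + (4/3)(r+n) + (-4/3).
  a_n = [-1 a_{n-1} + 1 a_{n-2}] / D(n).
Since the indicial polynomial factors as (r - r_1)(r - r_2), D(n) = (r_1 + n - r_1)(r_1 + n - r_2) = n(n + 7/3).
Evaluating step by step (a_0 = 1):
  n = 1: D(1) = 1(1 + 7/3) = 10/3; numerator = -1(1) = -1; a_1 = (-1)/(10/3) = -3/10
  n = 2: D(2) = 2(2 + 7/3) = 26/3; numerator = -1(-3/10) + 1(1) = 13/10; a_2 = (13/10)/(26/3) = 3/20
  n = 3: D(3) = 3(3 + 7/3) = 16; numerator = -1(3/20) + 1(-3/10) = -9/20; a_3 = (-9/20)/(16) = -9/320
  n = 4: D(4) = 4(4 + 7/3) = 76/3; numerator = -1(-9/320) + 1(3/20) = 57/320; a_4 = (57/320)/(76/3) = 9/1280

r = 1; a_0 = 1; a_1 = -3/10; a_2 = 3/20; a_3 = -9/320; a_4 = 9/1280


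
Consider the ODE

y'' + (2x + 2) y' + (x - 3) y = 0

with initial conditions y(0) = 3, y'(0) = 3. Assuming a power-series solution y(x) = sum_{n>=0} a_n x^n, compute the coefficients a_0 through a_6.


Ansatz: y(x) = sum_{n>=0} a_n x^n, so y'(x) = sum_{n>=1} n a_n x^(n-1) and y''(x) = sum_{n>=2} n(n-1) a_n x^(n-2).
Substitute into P(x) y'' + Q(x) y' + R(x) y = 0 with P(x) = 1, Q(x) = 2x + 2, R(x) = x - 3, and match powers of x.
Initial conditions: a_0 = 3, a_1 = 3.
Setting the coefficient of each power of x to zero and solving order by order (substituting the coefficients already found):
  x^0: 2 a_2 + 2 a_1 - 3 a_0 = 0  ->  2 a_2 = -2 a_1 + 3 a_0 = 3  ->  a_2 = 3/2
  x^1: 6 a_3 + 4 a_2 - a_1 + a_0 = 0  ->  6 a_3 = -4 a_2 + a_1 - a_0 = -6  ->  a_3 = -1
  x^2: 12 a_4 + 6 a_3 + a_2 + a_1 = 0  ->  12 a_4 = -6 a_3 - a_2 - a_1 = 3/2  ->  a_4 = 1/8
  x^3: 20 a_5 + 8 a_4 + 3 a_3 + a_2 = 0  ->  20 a_5 = -8 a_4 - 3 a_3 - a_2 = 1/2  ->  a_5 = 1/40
  x^4: 30 a_6 + 10 a_5 + 5 a_4 + a_3 = 0  ->  30 a_6 = -10 a_5 - 5 a_4 - a_3 = 1/8  ->  a_6 = 1/240
Truncated series: y(x) = 3 + 3 x + (3/2) x^2 - x^3 + (1/8) x^4 + (1/40) x^5 + (1/240) x^6 + O(x^7).

a_0 = 3; a_1 = 3; a_2 = 3/2; a_3 = -1; a_4 = 1/8; a_5 = 1/40; a_6 = 1/240


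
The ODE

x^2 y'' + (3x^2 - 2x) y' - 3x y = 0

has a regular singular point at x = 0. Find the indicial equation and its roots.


Divide by x^2 to reach normal form y'' + P_1(x) y' + P_2(x) y = 0 with P_1(x) = 3 - 2/x and P_2(x) = -3/x.
x = 0 is a singular point because the y'-coefficient 3 - 2/x has a pole at x = 0 and the y-coefficient -3/x has a pole at x = 0.
It is a regular singular point because x P_1(x) = p(x) = 3x - 2 and x^2 P_2(x) = q(x) = -3x are polynomials, hence analytic at x = 0.
p(0) = -2,  q(0) = 0.
Indicial equation: r(r-1) + p(0) r + q(0) = 0, i.e. r^2 + (p(0) - 1) r + q(0) = 0, i.e. r^2 - 3 r = 0.
Discriminant: (-3)^2 - 4(0) = 9, so r = (3 ± 3)/2.
Solving: r_1 = 3, r_2 = 0.

indicial: r^2 - 3 r = 0; roots r_1 = 3, r_2 = 0


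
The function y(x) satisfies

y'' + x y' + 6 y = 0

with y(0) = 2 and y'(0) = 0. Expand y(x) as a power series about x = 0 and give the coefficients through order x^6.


Ansatz: y(x) = sum_{n>=0} a_n x^n, so y'(x) = sum_{n>=1} n a_n x^(n-1) and y''(x) = sum_{n>=2} n(n-1) a_n x^(n-2).
Substitute into P(x) y'' + Q(x) y' + R(x) y = 0 with P(x) = 1, Q(x) = x, R(x) = 6, and match powers of x.
Initial conditions: a_0 = 2, a_1 = 0.
Setting the coefficient of each power of x to zero and solving order by order (substituting the coefficients already found):
  x^0: 2 a_2 + 6 a_0 = 0  ->  2 a_2 = -6 a_0 = -12  ->  a_2 = -6
  x^1: 6 a_3 + 7 a_1 = 0  ->  6 a_3 = -7 a_1 = 0  ->  a_3 = 0
  x^2: 12 a_4 + 8 a_2 = 0  ->  12 a_4 = -8 a_2 = 48  ->  a_4 = 4
  x^3: 20 a_5 + 9 a_3 = 0  ->  20 a_5 = -9 a_3 = 0  ->  a_5 = 0
  x^4: 30 a_6 + 10 a_4 = 0  ->  30 a_6 = -10 a_4 = -40  ->  a_6 = -4/3
Truncated series: y(x) = 2 - 6 x^2 + 4 x^4 - (4/3) x^6 + O(x^7).

a_0 = 2; a_1 = 0; a_2 = -6; a_3 = 0; a_4 = 4; a_5 = 0; a_6 = -4/3


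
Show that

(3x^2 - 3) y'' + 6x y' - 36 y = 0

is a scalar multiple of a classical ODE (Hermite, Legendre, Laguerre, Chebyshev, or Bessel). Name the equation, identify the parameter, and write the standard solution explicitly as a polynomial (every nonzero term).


All three coefficients share the factor -3; dividing through by -3 gives  (1 - x^2) y'' - 2x y' + 12 y = 0.
This matches the Legendre equation (1 - x^2) y'' - 2x y' + n(n+1) y = 0 (note the -2x y' term) with n(n+1) = 12, so n = 3; the polynomial solution is P_3(x).
With y = sum_k a_k x^k, matching x^k gives (k+2)(k+1) a_{k+2} = [k(k+1) - n(n+1)] a_k = (k - 3)(k + 4) a_k. The right side vanishes at k = 3, so the series with the parity of 3 terminates at degree 3.
Standard normalization (P_n(1) = 1): leading coefficient (2n)!/(2^n (n!)^2) = 720/(8*36) = 5/2, so a_3 = 5/2. Work downward with a_k = (k+1)(k+2) a_{k+2} / ((k - 3)(k + 4)):
  a_1 = (2)(3)(5/2) / ((1 - 3)(1 + 4)) = 15/(-10) = -3/2
Hence P_3(x) = 5 x^3/2 - 3 x/2.

P_3(x); series = 5 x^3/2 - 3 x/2


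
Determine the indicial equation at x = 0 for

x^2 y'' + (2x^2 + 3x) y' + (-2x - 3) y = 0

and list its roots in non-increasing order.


Divide by x^2 to reach normal form y'' + P_1(x) y' + P_2(x) y = 0 with P_1(x) = 2 + 3/x and P_2(x) = -2/x - 3/x^2.
x = 0 is a singular point because the y'-coefficient 2 + 3/x has a pole at x = 0 and the y-coefficient -2/x - 3/x^2 has a pole at x = 0.
It is a regular singular point because x P_1(x) = p(x) = 2x + 3 and x^2 P_2(x) = q(x) = -2x - 3 are polynomials, hence analytic at x = 0.
p(0) = 3,  q(0) = -3.
Indicial equation: r(r-1) + p(0) r + q(0) = 0, i.e. r^2 + (p(0) - 1) r + q(0) = 0, i.e. r^2 + 2 r - 3 = 0.
Discriminant: (2)^2 - 4(-3) = 16, so r = (-2 ± 4)/2.
Solving: r_1 = 1, r_2 = -3.

indicial: r^2 + 2 r - 3 = 0; roots r_1 = 1, r_2 = -3


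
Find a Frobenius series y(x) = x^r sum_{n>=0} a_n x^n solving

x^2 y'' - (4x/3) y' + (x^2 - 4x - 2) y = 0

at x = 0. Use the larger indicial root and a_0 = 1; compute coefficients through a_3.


Write in Frobenius form y'' + (p(x)/x) y' + (q(x)/x^2) y = 0:
  p(x) = -4/3,  q(x) = x^2 - 4x - 2.
Indicial equation: r(r-1) + (-4/3) r + (-2) = 0 -> roots r_1 = 3, r_2 = -2/3.
Take r = r_1 = 3. Let y(x) = x^r sum_{n>=0} a_n x^n with a_0 = 1.
Substitute y = x^r sum a_n x^n and match x^{r+n}. The recurrence is
  D(n) a_n - 4 a_{n-1} + 1 a_{n-2} = 0,  where D(n) = (r+n)(r+n-1) + (-4/3)(r+n) + (-2).
  a_n = [4 a_{n-1} - 1 a_{n-2}] / D(n).
Since the indicial polynomial factors as (r - r_1)(r - r_2), D(n) = (r_1 + n - r_1)(r_1 + n - r_2) = n(n + 11/3).
Evaluating step by step (a_0 = 1):
  n = 1: D(1) = 1(1 + 11/3) = 14/3; numerator = 4(1) = 4; a_1 = (4)/(14/3) = 6/7
  n = 2: D(2) = 2(2 + 11/3) = 34/3; numerator = 4(6/7) - 1(1) = 17/7; a_2 = (17/7)/(34/3) = 3/14
  n = 3: D(3) = 3(3 + 11/3) = 20; numerator = 4(3/14) - 1(6/7) = 0; a_3 = (0)/(20) = 0

r = 3; a_0 = 1; a_1 = 6/7; a_2 = 3/14; a_3 = 0


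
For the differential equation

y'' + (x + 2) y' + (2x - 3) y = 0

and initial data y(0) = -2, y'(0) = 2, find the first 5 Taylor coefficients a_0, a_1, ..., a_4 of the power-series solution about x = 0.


Ansatz: y(x) = sum_{n>=0} a_n x^n, so y'(x) = sum_{n>=1} n a_n x^(n-1) and y''(x) = sum_{n>=2} n(n-1) a_n x^(n-2).
Substitute into P(x) y'' + Q(x) y' + R(x) y = 0 with P(x) = 1, Q(x) = x + 2, R(x) = 2x - 3, and match powers of x.
Initial conditions: a_0 = -2, a_1 = 2.
Setting the coefficient of each power of x to zero and solving order by order (substituting the coefficients already found):
  x^0: 2 a_2 + 2 a_1 - 3 a_0 = 0  ->  2 a_2 = -2 a_1 + 3 a_0 = -10  ->  a_2 = -5
  x^1: 6 a_3 + 4 a_2 - 2 a_1 + 2 a_0 = 0  ->  6 a_3 = -4 a_2 + 2 a_1 - 2 a_0 = 28  ->  a_3 = 14/3
  x^2: 12 a_4 + 6 a_3 - a_2 + 2 a_1 = 0  ->  12 a_4 = -6 a_3 + a_2 - 2 a_1 = -37  ->  a_4 = -37/12
Truncated series: y(x) = -2 + 2 x - 5 x^2 + (14/3) x^3 - (37/12) x^4 + O(x^5).

a_0 = -2; a_1 = 2; a_2 = -5; a_3 = 14/3; a_4 = -37/12


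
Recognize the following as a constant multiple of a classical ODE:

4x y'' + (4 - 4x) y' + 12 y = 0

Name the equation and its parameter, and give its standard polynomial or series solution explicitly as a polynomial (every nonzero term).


All three coefficients share the factor 4; dividing through by 4 gives  x y'' + (1 - x) y' + 3 y = 0.
This matches the Laguerre equation x y'' + (1 - x) y' + n y = 0 with n = 3; the polynomial solution is L_3(x).
With y = sum_k a_k x^k, matching x^k gives (k+1)k a_{k+1} + (k+1) a_{k+1} - k a_k + n a_k = 0, i.e. (k+1)^2 a_{k+1} = (k - n) a_k = (k - 3) a_k. The right side vanishes at k = 3, so the series terminates at degree 3.
Standard normalization L_n(0) = 1 gives a_0 = 1. Work upward with a_{k+1} = (k - 3) a_k / (k+1)^2:
  a_1 = (0 - 3)(1) / 1^2 = -3/1 = -3
  a_2 = (1 - 3)(-3) / 2^2 = 6/4 = 3/2
  a_3 = (2 - 3)(3/2) / 3^2 = (-3/2)/9 = -1/6
Hence L_3(x) = -x^3/6 + 3 x^2/2 - 3 x + 1.

L_3(x); series = -x^3/6 + 3 x^2/2 - 3 x + 1


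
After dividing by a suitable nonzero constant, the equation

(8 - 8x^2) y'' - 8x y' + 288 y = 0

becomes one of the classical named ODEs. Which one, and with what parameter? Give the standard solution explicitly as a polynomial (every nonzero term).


All three coefficients share the factor 8; dividing through by 8 gives  (1 - x^2) y'' - x y' + 36 y = 0.
This matches the Chebyshev equation (1 - x^2) y'' - x y' + n^2 y = 0 (note the -x y' term, not -2x y') with n^2 = 36, so n = 6; the polynomial solution is T_6(x).
With y = sum_k a_k x^k, matching x^k gives (k+2)(k+1) a_{k+2} = (k^2 - n^2) a_k = (k - 6)(k + 6) a_k. The right side vanishes at k = 6, so the series with the parity of 6 terminates at degree 6.
Standard normalization: leading coefficient of T_n is 2^(n-1), so a_6 = 2^5 = 32. Work downward with a_k = (k+1)(k+2) a_{k+2} / ((k - 6)(k + 6)):
  a_4 = (5)(6)(32) / ((4 - 6)(4 + 6)) = 960/(-20) = -48
  a_2 = (3)(4)(-48) / ((2 - 6)(2 + 6)) = -576/(-32) = 18
  a_0 = (1)(2)(18) / ((0 - 6)(0 + 6)) = 36/(-36) = -1
Hence T_6(x) = 32 x^6 - 48 x^4 + 18 x^2 - 1.

T_6(x); series = 32 x^6 - 48 x^4 + 18 x^2 - 1


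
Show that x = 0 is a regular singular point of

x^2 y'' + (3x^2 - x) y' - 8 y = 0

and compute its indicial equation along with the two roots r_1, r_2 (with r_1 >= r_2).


Divide by x^2 to reach normal form y'' + P_1(x) y' + P_2(x) y = 0 with P_1(x) = 3 - 1/x and P_2(x) = -8/x^2.
x = 0 is a singular point because the y'-coefficient 3 - 1/x has a pole at x = 0 and the y-coefficient -8/x^2 has a pole at x = 0.
It is a regular singular point because x P_1(x) = p(x) = 3x - 1 and x^2 P_2(x) = q(x) = -8 are polynomials, hence analytic at x = 0.
p(0) = -1,  q(0) = -8.
Indicial equation: r(r-1) + p(0) r + q(0) = 0, i.e. r^2 + (p(0) - 1) r + q(0) = 0, i.e. r^2 - 2 r - 8 = 0.
Discriminant: (-2)^2 - 4(-8) = 36, so r = (2 ± 6)/2.
Solving: r_1 = 4, r_2 = -2.

indicial: r^2 - 2 r - 8 = 0; roots r_1 = 4, r_2 = -2


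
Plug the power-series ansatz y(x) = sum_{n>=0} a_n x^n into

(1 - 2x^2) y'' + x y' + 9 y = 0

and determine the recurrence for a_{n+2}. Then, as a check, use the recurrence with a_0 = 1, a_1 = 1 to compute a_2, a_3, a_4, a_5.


Substitute y = sum_n a_n x^n.
(1 - 2 x^2) y'' contributes (n+2)(n+1) a_{n+2} - 2 n(n-1) a_n at x^n.
x y'(x) contributes n a_n at x^n.
9 y(x) contributes 9 a_n at x^n.
Matching x^n: (n+2)(n+1) a_{n+2} + (-2 n(n-1) + n + 9) a_n = 0.
Thus a_{n+2} = (2 n(n-1) - n - 9) / ((n+1)(n+2)) * a_n.

Check with a_0 = 1, a_1 = 1 (apply the recurrence for n = 0, 1, 2, 3): a_0 = 1, a_1 = 1, a_2 = -9/2, a_3 = -5/3, a_4 = 21/8, a_5 = 0.

a_(n+2) = (2 n(n-1) - n - 9) / ((n+1)(n+2)) * a_n; check: a_0 = 1, a_1 = 1, a_2 = -9/2, a_3 = -5/3, a_4 = 21/8, a_5 = 0


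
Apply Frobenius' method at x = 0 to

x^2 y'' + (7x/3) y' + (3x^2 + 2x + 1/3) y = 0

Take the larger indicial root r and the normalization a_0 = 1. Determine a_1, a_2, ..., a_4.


Write in Frobenius form y'' + (p(x)/x) y' + (q(x)/x^2) y = 0:
  p(x) = 7/3,  q(x) = 3x^2 + 2x + 1/3.
Indicial equation: r(r-1) + (7/3) r + (1/3) = 0 -> roots r_1 = -1/3, r_2 = -1.
Take r = r_1 = -1/3. Let y(x) = x^r sum_{n>=0} a_n x^n with a_0 = 1.
Substitute y = x^r sum a_n x^n and match x^{r+n}. The recurrence is
  D(n) a_n + 2 a_{n-1} + 3 a_{n-2} = 0,  where D(n) = (r+n)(r+n-1) + (7/3)(r+n) + (1/3).
  a_n = [-2 a_{n-1} - 3 a_{n-2}] / D(n).
Since the indicial polynomial factors as (r - r_1)(r - r_2), D(n) = (r_1 + n - r_1)(r_1 + n - r_2) = n(n + 2/3).
Evaluating step by step (a_0 = 1):
  n = 1: D(1) = 1(1 + 2/3) = 5/3; numerator = -2(1) = -2; a_1 = (-2)/(5/3) = -6/5
  n = 2: D(2) = 2(2 + 2/3) = 16/3; numerator = -2(-6/5) - 3(1) = -3/5; a_2 = (-3/5)/(16/3) = -9/80
  n = 3: D(3) = 3(3 + 2/3) = 11; numerator = -2(-9/80) - 3(-6/5) = 153/40; a_3 = (153/40)/(11) = 153/440
  n = 4: D(4) = 4(4 + 2/3) = 56/3; numerator = -2(153/440) - 3(-9/80) = -63/176; a_4 = (-63/176)/(56/3) = -27/1408

r = -1/3; a_0 = 1; a_1 = -6/5; a_2 = -9/80; a_3 = 153/440; a_4 = -27/1408


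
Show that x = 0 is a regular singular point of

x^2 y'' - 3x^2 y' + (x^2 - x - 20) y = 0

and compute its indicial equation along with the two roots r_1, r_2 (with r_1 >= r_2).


Divide by x^2 to reach normal form y'' + P_1(x) y' + P_2(x) y = 0 with P_1(x) = -3 and P_2(x) = 1 - 1/x - 20/x^2.
x = 0 is a singular point because the y-coefficient 1 - 1/x - 20/x^2 has a pole at x = 0.
It is a regular singular point because x P_1(x) = p(x) = -3x and x^2 P_2(x) = q(x) = x^2 - x - 20 are polynomials, hence analytic at x = 0.
p(0) = 0,  q(0) = -20.
Indicial equation: r(r-1) + p(0) r + q(0) = 0, i.e. r^2 + (p(0) - 1) r + q(0) = 0, i.e. r^2 - 1 r - 20 = 0.
Discriminant: (-1)^2 - 4(-20) = 81, so r = (1 ± 9)/2.
Solving: r_1 = 5, r_2 = -4.

indicial: r^2 - 1 r - 20 = 0; roots r_1 = 5, r_2 = -4


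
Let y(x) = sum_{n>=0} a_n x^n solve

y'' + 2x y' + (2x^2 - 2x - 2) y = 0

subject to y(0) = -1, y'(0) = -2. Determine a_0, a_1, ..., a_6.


Ansatz: y(x) = sum_{n>=0} a_n x^n, so y'(x) = sum_{n>=1} n a_n x^(n-1) and y''(x) = sum_{n>=2} n(n-1) a_n x^(n-2).
Substitute into P(x) y'' + Q(x) y' + R(x) y = 0 with P(x) = 1, Q(x) = 2x, R(x) = 2x^2 - 2x - 2, and match powers of x.
Initial conditions: a_0 = -1, a_1 = -2.
Setting the coefficient of each power of x to zero and solving order by order (substituting the coefficients already found):
  x^0: 2 a_2 - 2 a_0 = 0  ->  2 a_2 = 2 a_0 = -2  ->  a_2 = -1
  x^1: 6 a_3 - 2 a_0 = 0  ->  6 a_3 = 2 a_0 = -2  ->  a_3 = -1/3
  x^2: 12 a_4 + 2 a_2 - 2 a_1 + 2 a_0 = 0  ->  12 a_4 = -2 a_2 + 2 a_1 - 2 a_0 = 0  ->  a_4 = 0
  x^3: 20 a_5 + 4 a_3 - 2 a_2 + 2 a_1 = 0  ->  20 a_5 = -4 a_3 + 2 a_2 - 2 a_1 = 10/3  ->  a_5 = 1/6
  x^4: 30 a_6 + 6 a_4 - 2 a_3 + 2 a_2 = 0  ->  30 a_6 = -6 a_4 + 2 a_3 - 2 a_2 = 4/3  ->  a_6 = 2/45
Truncated series: y(x) = -1 - 2 x - x^2 - (1/3) x^3 + (1/6) x^5 + (2/45) x^6 + O(x^7).

a_0 = -1; a_1 = -2; a_2 = -1; a_3 = -1/3; a_4 = 0; a_5 = 1/6; a_6 = 2/45


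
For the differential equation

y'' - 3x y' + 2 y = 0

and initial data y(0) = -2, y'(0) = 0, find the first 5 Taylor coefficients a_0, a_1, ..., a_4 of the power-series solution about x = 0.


Ansatz: y(x) = sum_{n>=0} a_n x^n, so y'(x) = sum_{n>=1} n a_n x^(n-1) and y''(x) = sum_{n>=2} n(n-1) a_n x^(n-2).
Substitute into P(x) y'' + Q(x) y' + R(x) y = 0 with P(x) = 1, Q(x) = -3x, R(x) = 2, and match powers of x.
Initial conditions: a_0 = -2, a_1 = 0.
Setting the coefficient of each power of x to zero and solving order by order (substituting the coefficients already found):
  x^0: 2 a_2 + 2 a_0 = 0  ->  2 a_2 = -2 a_0 = 4  ->  a_2 = 2
  x^1: 6 a_3 - a_1 = 0  ->  6 a_3 = a_1 = 0  ->  a_3 = 0
  x^2: 12 a_4 - 4 a_2 = 0  ->  12 a_4 = 4 a_2 = 8  ->  a_4 = 2/3
Truncated series: y(x) = -2 + 2 x^2 + (2/3) x^4 + O(x^5).

a_0 = -2; a_1 = 0; a_2 = 2; a_3 = 0; a_4 = 2/3


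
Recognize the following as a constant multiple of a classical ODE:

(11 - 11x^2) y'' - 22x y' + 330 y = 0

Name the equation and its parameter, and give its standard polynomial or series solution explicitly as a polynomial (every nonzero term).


All three coefficients share the factor 11; dividing through by 11 gives  (1 - x^2) y'' - 2x y' + 30 y = 0.
This matches the Legendre equation (1 - x^2) y'' - 2x y' + n(n+1) y = 0 (note the -2x y' term) with n(n+1) = 30, so n = 5; the polynomial solution is P_5(x).
With y = sum_k a_k x^k, matching x^k gives (k+2)(k+1) a_{k+2} = [k(k+1) - n(n+1)] a_k = (k - 5)(k + 6) a_k. The right side vanishes at k = 5, so the series with the parity of 5 terminates at degree 5.
Standard normalization (P_n(1) = 1): leading coefficient (2n)!/(2^n (n!)^2) = 3628800/(32*14400) = 63/8, so a_5 = 63/8. Work downward with a_k = (k+1)(k+2) a_{k+2} / ((k - 5)(k + 6)):
  a_3 = (4)(5)(63/8) / ((3 - 5)(3 + 6)) = (315/2)/(-18) = -35/4
  a_1 = (2)(3)(-35/4) / ((1 - 5)(1 + 6)) = (-105/2)/(-28) = 15/8
Hence P_5(x) = 63 x^5/8 - 35 x^3/4 + 15 x/8.

P_5(x); series = 63 x^5/8 - 35 x^3/4 + 15 x/8


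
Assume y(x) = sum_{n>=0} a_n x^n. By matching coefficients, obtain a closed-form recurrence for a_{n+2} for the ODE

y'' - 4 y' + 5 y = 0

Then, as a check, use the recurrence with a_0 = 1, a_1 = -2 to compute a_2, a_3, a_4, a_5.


Substitute y = sum_n a_n x^n.
y''(x) has coefficient (n+2)(n+1) a_{n+2} at x^n;
-4 y'(x) has coefficient -4 (n+1) a_{n+1} at x^n;
5 y(x) has coefficient 5 a_n at x^n.
Matching x^n: (n+2)(n+1) a_{n+2} - 4 (n+1) a_{n+1} + 5 a_n = 0.
Thus a_{n+2} = [4 (n+1) a_{n+1} - 5 a_n] / ((n+1)(n+2)).

Check with a_0 = 1, a_1 = -2 (apply the recurrence for n = 0, 1, 2, 3): a_0 = 1, a_1 = -2, a_2 = -13/2, a_3 = -7, a_4 = -103/24, a_5 = -101/60.

a_(n+2) = [4 (n+1) a_(n+1) - 5 a_n] / ((n+1)(n+2)); check: a_0 = 1, a_1 = -2, a_2 = -13/2, a_3 = -7, a_4 = -103/24, a_5 = -101/60


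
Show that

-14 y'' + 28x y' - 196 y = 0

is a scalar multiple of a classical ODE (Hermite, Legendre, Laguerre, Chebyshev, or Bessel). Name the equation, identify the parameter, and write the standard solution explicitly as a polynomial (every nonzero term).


All three coefficients share the factor -14; dividing through by -14 gives  y'' - 2x y' + 14 y = 0.
This matches the Hermite equation y'' - 2x y' + 2n y = 0 with 2n = 14, so n = 7; the polynomial solution is H_7(x).
With y = sum_k a_k x^k, matching x^k gives (k+2)(k+1) a_{k+2} = 2(k - n) a_k = 2(k - 7) a_k. The right side vanishes at k = 7, so the series with the parity of 7 terminates at degree 7.
Standard normalization: leading coefficient of H_n is 2^n, so a_7 = 2^7 = 128. Work downward with a_k = (k+1)(k+2) a_{k+2} / (2(k - n)):
  a_5 = (6)(7)(128) / (2(5 - 7)) = 5376/(-4) = -1344
  a_3 = (4)(5)(-1344) / (2(3 - 7)) = -26880/(-8) = 3360
  a_1 = (2)(3)(3360) / (2(1 - 7)) = 20160/(-12) = -1680
Hence H_7(x) = 128 x^7 - 1344 x^5 + 3360 x^3 - 1680 x.

H_7(x); series = 128 x^7 - 1344 x^5 + 3360 x^3 - 1680 x


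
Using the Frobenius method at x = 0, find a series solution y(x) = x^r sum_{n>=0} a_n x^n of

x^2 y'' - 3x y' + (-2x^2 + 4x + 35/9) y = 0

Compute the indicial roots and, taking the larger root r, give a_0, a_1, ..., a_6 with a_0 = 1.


Write in Frobenius form y'' + (p(x)/x) y' + (q(x)/x^2) y = 0:
  p(x) = -3,  q(x) = -2x^2 + 4x + 35/9.
Indicial equation: r(r-1) + (-3) r + (35/9) = 0 -> roots r_1 = 7/3, r_2 = 5/3.
Take r = r_1 = 7/3. Let y(x) = x^r sum_{n>=0} a_n x^n with a_0 = 1.
Substitute y = x^r sum a_n x^n and match x^{r+n}. The recurrence is
  D(n) a_n + 4 a_{n-1} - 2 a_{n-2} = 0,  where D(n) = (r+n)(r+n-1) + (-3)(r+n) + (35/9).
  a_n = [-4 a_{n-1} + 2 a_{n-2}] / D(n).
Since the indicial polynomial factors as (r - r_1)(r - r_2), D(n) = (r_1 + n - r_1)(r_1 + n - r_2) = n(n + 2/3).
Evaluating step by step (a_0 = 1):
  n = 1: D(1) = 1(1 + 2/3) = 5/3; numerator = -4(1) = -4; a_1 = (-4)/(5/3) = -12/5
  n = 2: D(2) = 2(2 + 2/3) = 16/3; numerator = -4(-12/5) + 2(1) = 58/5; a_2 = (58/5)/(16/3) = 87/40
  n = 3: D(3) = 3(3 + 2/3) = 11; numerator = -4(87/40) + 2(-12/5) = -27/2; a_3 = (-27/2)/(11) = -27/22
  n = 4: D(4) = 4(4 + 2/3) = 56/3; numerator = -4(-27/22) + 2(87/40) = 2037/220; a_4 = (2037/220)/(56/3) = 873/1760
  n = 5: D(5) = 5(5 + 2/3) = 85/3; numerator = -4(873/1760) + 2(-27/22) = -1953/440; a_5 = (-1953/440)/(85/3) = -5859/37400
  n = 6: D(6) = 6(6 + 2/3) = 40; numerator = -4(-5859/37400) + 2(873/1760) = 11007/6800; a_6 = (11007/6800)/(40) = 11007/272000

r = 7/3; a_0 = 1; a_1 = -12/5; a_2 = 87/40; a_3 = -27/22; a_4 = 873/1760; a_5 = -5859/37400; a_6 = 11007/272000


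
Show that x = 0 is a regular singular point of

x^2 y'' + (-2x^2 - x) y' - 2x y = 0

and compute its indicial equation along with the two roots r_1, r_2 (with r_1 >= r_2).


Divide by x^2 to reach normal form y'' + P_1(x) y' + P_2(x) y = 0 with P_1(x) = -2 - 1/x and P_2(x) = -2/x.
x = 0 is a singular point because the y'-coefficient -2 - 1/x has a pole at x = 0 and the y-coefficient -2/x has a pole at x = 0.
It is a regular singular point because x P_1(x) = p(x) = -2x - 1 and x^2 P_2(x) = q(x) = -2x are polynomials, hence analytic at x = 0.
p(0) = -1,  q(0) = 0.
Indicial equation: r(r-1) + p(0) r + q(0) = 0, i.e. r^2 + (p(0) - 1) r + q(0) = 0, i.e. r^2 - 2 r = 0.
Discriminant: (-2)^2 - 4(0) = 4, so r = (2 ± 2)/2.
Solving: r_1 = 2, r_2 = 0.

indicial: r^2 - 2 r = 0; roots r_1 = 2, r_2 = 0


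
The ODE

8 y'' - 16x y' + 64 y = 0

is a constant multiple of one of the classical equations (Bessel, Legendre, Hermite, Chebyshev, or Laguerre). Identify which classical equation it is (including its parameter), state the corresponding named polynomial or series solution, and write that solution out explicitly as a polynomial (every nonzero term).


All three coefficients share the factor 8; dividing through by 8 gives  y'' - 2x y' + 8 y = 0.
This matches the Hermite equation y'' - 2x y' + 2n y = 0 with 2n = 8, so n = 4; the polynomial solution is H_4(x).
With y = sum_k a_k x^k, matching x^k gives (k+2)(k+1) a_{k+2} = 2(k - n) a_k = 2(k - 4) a_k. The right side vanishes at k = 4, so the series with the parity of 4 terminates at degree 4.
Standard normalization: leading coefficient of H_n is 2^n, so a_4 = 2^4 = 16. Work downward with a_k = (k+1)(k+2) a_{k+2} / (2(k - n)):
  a_2 = (3)(4)(16) / (2(2 - 4)) = 192/(-4) = -48
  a_0 = (1)(2)(-48) / (2(0 - 4)) = -96/(-8) = 12
Hence H_4(x) = 16 x^4 - 48 x^2 + 12.

H_4(x); series = 16 x^4 - 48 x^2 + 12


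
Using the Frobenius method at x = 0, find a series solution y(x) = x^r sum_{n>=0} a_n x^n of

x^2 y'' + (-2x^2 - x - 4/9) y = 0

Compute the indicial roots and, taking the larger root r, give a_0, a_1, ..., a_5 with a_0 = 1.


Write in Frobenius form y'' + (p(x)/x) y' + (q(x)/x^2) y = 0:
  p(x) = 0,  q(x) = -2x^2 - x - 4/9.
Indicial equation: r(r-1) + (0) r + (-4/9) = 0 -> roots r_1 = 4/3, r_2 = -1/3.
Take r = r_1 = 4/3. Let y(x) = x^r sum_{n>=0} a_n x^n with a_0 = 1.
Substitute y = x^r sum a_n x^n and match x^{r+n}. The recurrence is
  D(n) a_n - 1 a_{n-1} - 2 a_{n-2} = 0,  where D(n) = (r+n)(r+n-1) + (0)(r+n) + (-4/9).
  a_n = [1 a_{n-1} + 2 a_{n-2}] / D(n).
Since the indicial polynomial factors as (r - r_1)(r - r_2), D(n) = (r_1 + n - r_1)(r_1 + n - r_2) = n(n + 5/3).
Evaluating step by step (a_0 = 1):
  n = 1: D(1) = 1(1 + 5/3) = 8/3; numerator = 1(1) = 1; a_1 = (1)/(8/3) = 3/8
  n = 2: D(2) = 2(2 + 5/3) = 22/3; numerator = 1(3/8) + 2(1) = 19/8; a_2 = (19/8)/(22/3) = 57/176
  n = 3: D(3) = 3(3 + 5/3) = 14; numerator = 1(57/176) + 2(3/8) = 189/176; a_3 = (189/176)/(14) = 27/352
  n = 4: D(4) = 4(4 + 5/3) = 68/3; numerator = 1(27/352) + 2(57/176) = 255/352; a_4 = (255/352)/(68/3) = 45/1408
  n = 5: D(5) = 5(5 + 5/3) = 100/3; numerator = 1(45/1408) + 2(27/352) = 261/1408; a_5 = (261/1408)/(100/3) = 783/140800

r = 4/3; a_0 = 1; a_1 = 3/8; a_2 = 57/176; a_3 = 27/352; a_4 = 45/1408; a_5 = 783/140800


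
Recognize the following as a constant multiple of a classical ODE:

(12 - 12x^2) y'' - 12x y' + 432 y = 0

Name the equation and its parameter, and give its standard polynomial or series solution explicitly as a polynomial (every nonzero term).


All three coefficients share the factor 12; dividing through by 12 gives  (1 - x^2) y'' - x y' + 36 y = 0.
This matches the Chebyshev equation (1 - x^2) y'' - x y' + n^2 y = 0 (note the -x y' term, not -2x y') with n^2 = 36, so n = 6; the polynomial solution is T_6(x).
With y = sum_k a_k x^k, matching x^k gives (k+2)(k+1) a_{k+2} = (k^2 - n^2) a_k = (k - 6)(k + 6) a_k. The right side vanishes at k = 6, so the series with the parity of 6 terminates at degree 6.
Standard normalization: leading coefficient of T_n is 2^(n-1), so a_6 = 2^5 = 32. Work downward with a_k = (k+1)(k+2) a_{k+2} / ((k - 6)(k + 6)):
  a_4 = (5)(6)(32) / ((4 - 6)(4 + 6)) = 960/(-20) = -48
  a_2 = (3)(4)(-48) / ((2 - 6)(2 + 6)) = -576/(-32) = 18
  a_0 = (1)(2)(18) / ((0 - 6)(0 + 6)) = 36/(-36) = -1
Hence T_6(x) = 32 x^6 - 48 x^4 + 18 x^2 - 1.

T_6(x); series = 32 x^6 - 48 x^4 + 18 x^2 - 1


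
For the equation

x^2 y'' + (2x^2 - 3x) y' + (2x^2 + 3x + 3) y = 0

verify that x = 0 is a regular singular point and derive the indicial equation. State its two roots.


Divide by x^2 to reach normal form y'' + P_1(x) y' + P_2(x) y = 0 with P_1(x) = 2 - 3/x and P_2(x) = 2 + 3/x + 3/x^2.
x = 0 is a singular point because the y'-coefficient 2 - 3/x has a pole at x = 0 and the y-coefficient 2 + 3/x + 3/x^2 has a pole at x = 0.
It is a regular singular point because x P_1(x) = p(x) = 2x - 3 and x^2 P_2(x) = q(x) = 2x^2 + 3x + 3 are polynomials, hence analytic at x = 0.
p(0) = -3,  q(0) = 3.
Indicial equation: r(r-1) + p(0) r + q(0) = 0, i.e. r^2 + (p(0) - 1) r + q(0) = 0, i.e. r^2 - 4 r + 3 = 0.
Discriminant: (-4)^2 - 4(3) = 4, so r = (4 ± 2)/2.
Solving: r_1 = 3, r_2 = 1.

indicial: r^2 - 4 r + 3 = 0; roots r_1 = 3, r_2 = 1


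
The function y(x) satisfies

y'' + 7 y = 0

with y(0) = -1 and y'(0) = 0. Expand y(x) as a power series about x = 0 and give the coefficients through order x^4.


Ansatz: y(x) = sum_{n>=0} a_n x^n, so y'(x) = sum_{n>=1} n a_n x^(n-1) and y''(x) = sum_{n>=2} n(n-1) a_n x^(n-2).
Substitute into P(x) y'' + Q(x) y' + R(x) y = 0 with P(x) = 1, Q(x) = 0, R(x) = 7, and match powers of x.
Initial conditions: a_0 = -1, a_1 = 0.
Setting the coefficient of each power of x to zero and solving order by order (substituting the coefficients already found):
  x^0: 2 a_2 + 7 a_0 = 0  ->  2 a_2 = -7 a_0 = 7  ->  a_2 = 7/2
  x^1: 6 a_3 + 7 a_1 = 0  ->  6 a_3 = -7 a_1 = 0  ->  a_3 = 0
  x^2: 12 a_4 + 7 a_2 = 0  ->  12 a_4 = -7 a_2 = -49/2  ->  a_4 = -49/24
Truncated series: y(x) = -1 + (7/2) x^2 - (49/24) x^4 + O(x^5).

a_0 = -1; a_1 = 0; a_2 = 7/2; a_3 = 0; a_4 = -49/24


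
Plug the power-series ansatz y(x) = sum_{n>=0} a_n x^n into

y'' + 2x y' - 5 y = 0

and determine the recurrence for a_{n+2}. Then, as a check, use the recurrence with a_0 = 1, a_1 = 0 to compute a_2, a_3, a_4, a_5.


Substitute y = sum_n a_n x^n.
y''(x) has coefficient (n+2)(n+1) a_{n+2} at x^n;
2 x y'(x) has coefficient 2 n a_n at x^n (shift);
-5 y(x) has coefficient -5 a_n at x^n.
Matching x^n: (n+2)(n+1) a_{n+2} + (2n - 5) a_n = 0.
Thus a_{n+2} = (-2n + 5) / ((n+1)(n+2)) * a_n.

Check with a_0 = 1, a_1 = 0 (apply the recurrence for n = 0, 1, 2, 3): a_0 = 1, a_1 = 0, a_2 = 5/2, a_3 = 0, a_4 = 5/24, a_5 = 0.

a_(n+2) = (-2n + 5) / ((n+1)(n+2)) * a_n; check: a_0 = 1, a_1 = 0, a_2 = 5/2, a_3 = 0, a_4 = 5/24, a_5 = 0


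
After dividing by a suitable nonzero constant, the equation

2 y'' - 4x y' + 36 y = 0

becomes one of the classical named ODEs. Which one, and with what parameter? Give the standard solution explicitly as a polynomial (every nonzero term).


All three coefficients share the factor 2; dividing through by 2 gives  y'' - 2x y' + 18 y = 0.
This matches the Hermite equation y'' - 2x y' + 2n y = 0 with 2n = 18, so n = 9; the polynomial solution is H_9(x).
With y = sum_k a_k x^k, matching x^k gives (k+2)(k+1) a_{k+2} = 2(k - n) a_k = 2(k - 9) a_k. The right side vanishes at k = 9, so the series with the parity of 9 terminates at degree 9.
Standard normalization: leading coefficient of H_n is 2^n, so a_9 = 2^9 = 512. Work downward with a_k = (k+1)(k+2) a_{k+2} / (2(k - n)):
  a_7 = (8)(9)(512) / (2(7 - 9)) = 36864/(-4) = -9216
  a_5 = (6)(7)(-9216) / (2(5 - 9)) = -387072/(-8) = 48384
  a_3 = (4)(5)(48384) / (2(3 - 9)) = 967680/(-12) = -80640
  a_1 = (2)(3)(-80640) / (2(1 - 9)) = -483840/(-16) = 30240
Hence H_9(x) = 512 x^9 - 9216 x^7 + 48384 x^5 - 80640 x^3 + 30240 x.

H_9(x); series = 512 x^9 - 9216 x^7 + 48384 x^5 - 80640 x^3 + 30240 x


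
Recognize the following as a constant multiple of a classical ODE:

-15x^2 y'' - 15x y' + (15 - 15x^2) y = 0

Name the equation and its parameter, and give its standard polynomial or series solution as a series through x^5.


All three coefficients share the factor -15; dividing through by -15 gives  x^2 y'' + x y' + (x^2 - 1) y = 0.
This matches the Bessel equation x^2 y'' + x y' + (x^2 - nu^2) y = 0 with nu^2 = 1, so nu = 1; the solution bounded at x = 0 is J_1(x).
Frobenius at x = 0: indicial roots ±nu; for r = nu the recurrence k(k + 2nu) c_k = -c_{k-2} gives the standard series J_nu(x) = sum_{k>=0} (-1)^k / (k! (k+nu)!) (x/2)^(2k+nu). Evaluate the first 3 terms:
  k = 0: (-1)^0 / (0! * 1! * 2^1) x^1 = 1/(1*1*2) x^1 = (1/2) x^1
  k = 1: (-1)^1 / (1! * 2! * 2^3) x^3 = -1/(1*2*8) x^3 = (-1/16) x^3
  k = 2: (-1)^2 / (2! * 3! * 2^5) x^5 = 1/(2*6*32) x^5 = (1/384) x^5
Hence J_1(x) = x^5/384 - x^3/16 + x/2 + ....

J_1(x); series = x^5/384 - x^3/16 + x/2


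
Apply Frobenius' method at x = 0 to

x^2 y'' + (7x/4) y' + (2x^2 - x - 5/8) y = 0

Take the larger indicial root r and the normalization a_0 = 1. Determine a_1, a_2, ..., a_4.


Write in Frobenius form y'' + (p(x)/x) y' + (q(x)/x^2) y = 0:
  p(x) = 7/4,  q(x) = 2x^2 - x - 5/8.
Indicial equation: r(r-1) + (7/4) r + (-5/8) = 0 -> roots r_1 = 1/2, r_2 = -5/4.
Take r = r_1 = 1/2. Let y(x) = x^r sum_{n>=0} a_n x^n with a_0 = 1.
Substitute y = x^r sum a_n x^n and match x^{r+n}. The recurrence is
  D(n) a_n - 1 a_{n-1} + 2 a_{n-2} = 0,  where D(n) = (r+n)(r+n-1) + (7/4)(r+n) + (-5/8).
  a_n = [1 a_{n-1} - 2 a_{n-2}] / D(n).
Since the indicial polynomial factors as (r - r_1)(r - r_2), D(n) = (r_1 + n - r_1)(r_1 + n - r_2) = n(n + 7/4).
Evaluating step by step (a_0 = 1):
  n = 1: D(1) = 1(1 + 7/4) = 11/4; numerator = 1(1) = 1; a_1 = (1)/(11/4) = 4/11
  n = 2: D(2) = 2(2 + 7/4) = 15/2; numerator = 1(4/11) - 2(1) = -18/11; a_2 = (-18/11)/(15/2) = -12/55
  n = 3: D(3) = 3(3 + 7/4) = 57/4; numerator = 1(-12/55) - 2(4/11) = -52/55; a_3 = (-52/55)/(57/4) = -208/3135
  n = 4: D(4) = 4(4 + 7/4) = 23; numerator = 1(-208/3135) - 2(-12/55) = 232/627; a_4 = (232/627)/(23) = 232/14421

r = 1/2; a_0 = 1; a_1 = 4/11; a_2 = -12/55; a_3 = -208/3135; a_4 = 232/14421


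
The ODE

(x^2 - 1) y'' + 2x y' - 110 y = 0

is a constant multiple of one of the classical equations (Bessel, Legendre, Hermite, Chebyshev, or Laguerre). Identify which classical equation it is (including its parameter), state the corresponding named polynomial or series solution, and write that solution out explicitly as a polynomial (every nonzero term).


All three coefficients share the factor -1; dividing through by -1 gives  (1 - x^2) y'' - 2x y' + 110 y = 0.
This matches the Legendre equation (1 - x^2) y'' - 2x y' + n(n+1) y = 0 (note the -2x y' term) with n(n+1) = 110, so n = 10; the polynomial solution is P_10(x).
With y = sum_k a_k x^k, matching x^k gives (k+2)(k+1) a_{k+2} = [k(k+1) - n(n+1)] a_k = (k - 10)(k + 11) a_k. The right side vanishes at k = 10, so the series with the parity of 10 terminates at degree 10.
Standard normalization (P_n(1) = 1): leading coefficient (2n)!/(2^n (n!)^2) = 2432902008176640000/(1024*13168189440000) = 46189/256, so a_10 = 46189/256. Work downward with a_k = (k+1)(k+2) a_{k+2} / ((k - 10)(k + 11)):
  a_8 = (9)(10)(46189/256) / ((8 - 10)(8 + 11)) = (2078505/128)/(-38) = -109395/256
  a_6 = (7)(8)(-109395/256) / ((6 - 10)(6 + 11)) = (-765765/32)/(-68) = 45045/128
  a_4 = (5)(6)(45045/128) / ((4 - 10)(4 + 11)) = (675675/64)/(-90) = -15015/128
  a_2 = (3)(4)(-15015/128) / ((2 - 10)(2 + 11)) = (-45045/32)/(-104) = 3465/256
  a_0 = (1)(2)(3465/256) / ((0 - 10)(0 + 11)) = (3465/128)/(-110) = -63/256
Hence P_10(x) = 46189 x^10/256 - 109395 x^8/256 + 45045 x^6/128 - 15015 x^4/128 + 3465 x^2/256 - 63/256.

P_10(x); series = 46189 x^10/256 - 109395 x^8/256 + 45045 x^6/128 - 15015 x^4/128 + 3465 x^2/256 - 63/256


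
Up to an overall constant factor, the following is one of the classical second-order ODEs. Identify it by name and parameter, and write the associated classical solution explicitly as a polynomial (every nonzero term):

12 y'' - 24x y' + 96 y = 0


All three coefficients share the factor 12; dividing through by 12 gives  y'' - 2x y' + 8 y = 0.
This matches the Hermite equation y'' - 2x y' + 2n y = 0 with 2n = 8, so n = 4; the polynomial solution is H_4(x).
With y = sum_k a_k x^k, matching x^k gives (k+2)(k+1) a_{k+2} = 2(k - n) a_k = 2(k - 4) a_k. The right side vanishes at k = 4, so the series with the parity of 4 terminates at degree 4.
Standard normalization: leading coefficient of H_n is 2^n, so a_4 = 2^4 = 16. Work downward with a_k = (k+1)(k+2) a_{k+2} / (2(k - n)):
  a_2 = (3)(4)(16) / (2(2 - 4)) = 192/(-4) = -48
  a_0 = (1)(2)(-48) / (2(0 - 4)) = -96/(-8) = 12
Hence H_4(x) = 16 x^4 - 48 x^2 + 12.

H_4(x); series = 16 x^4 - 48 x^2 + 12


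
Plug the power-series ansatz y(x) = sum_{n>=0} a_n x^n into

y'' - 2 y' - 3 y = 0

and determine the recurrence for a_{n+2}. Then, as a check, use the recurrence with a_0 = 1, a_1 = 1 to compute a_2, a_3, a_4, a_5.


Substitute y = sum_n a_n x^n.
y''(x) has coefficient (n+2)(n+1) a_{n+2} at x^n;
-2 y'(x) has coefficient -2 (n+1) a_{n+1} at x^n;
-3 y(x) has coefficient -3 a_n at x^n.
Matching x^n: (n+2)(n+1) a_{n+2} - 2 (n+1) a_{n+1} - 3 a_n = 0.
Thus a_{n+2} = [2 (n+1) a_{n+1} + 3 a_n] / ((n+1)(n+2)).

Check with a_0 = 1, a_1 = 1 (apply the recurrence for n = 0, 1, 2, 3): a_0 = 1, a_1 = 1, a_2 = 5/2, a_3 = 13/6, a_4 = 41/24, a_5 = 121/120.

a_(n+2) = [2 (n+1) a_(n+1) + 3 a_n] / ((n+1)(n+2)); check: a_0 = 1, a_1 = 1, a_2 = 5/2, a_3 = 13/6, a_4 = 41/24, a_5 = 121/120


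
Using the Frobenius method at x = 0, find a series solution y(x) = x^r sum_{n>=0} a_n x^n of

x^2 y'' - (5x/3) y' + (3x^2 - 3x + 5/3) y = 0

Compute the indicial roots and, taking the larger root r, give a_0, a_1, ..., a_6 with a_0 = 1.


Write in Frobenius form y'' + (p(x)/x) y' + (q(x)/x^2) y = 0:
  p(x) = -5/3,  q(x) = 3x^2 - 3x + 5/3.
Indicial equation: r(r-1) + (-5/3) r + (5/3) = 0 -> roots r_1 = 5/3, r_2 = 1.
Take r = r_1 = 5/3. Let y(x) = x^r sum_{n>=0} a_n x^n with a_0 = 1.
Substitute y = x^r sum a_n x^n and match x^{r+n}. The recurrence is
  D(n) a_n - 3 a_{n-1} + 3 a_{n-2} = 0,  where D(n) = (r+n)(r+n-1) + (-5/3)(r+n) + (5/3).
  a_n = [3 a_{n-1} - 3 a_{n-2}] / D(n).
Since the indicial polynomial factors as (r - r_1)(r - r_2), D(n) = (r_1 + n - r_1)(r_1 + n - r_2) = n(n + 2/3).
Evaluating step by step (a_0 = 1):
  n = 1: D(1) = 1(1 + 2/3) = 5/3; numerator = 3(1) = 3; a_1 = (3)/(5/3) = 9/5
  n = 2: D(2) = 2(2 + 2/3) = 16/3; numerator = 3(9/5) - 3(1) = 12/5; a_2 = (12/5)/(16/3) = 9/20
  n = 3: D(3) = 3(3 + 2/3) = 11; numerator = 3(9/20) - 3(9/5) = -81/20; a_3 = (-81/20)/(11) = -81/220
  n = 4: D(4) = 4(4 + 2/3) = 56/3; numerator = 3(-81/220) - 3(9/20) = -27/11; a_4 = (-27/11)/(56/3) = -81/616
  n = 5: D(5) = 5(5 + 2/3) = 85/3; numerator = 3(-81/616) - 3(-81/220) = 2187/3080; a_5 = (2187/3080)/(85/3) = 6561/261800
  n = 6: D(6) = 6(6 + 2/3) = 40; numerator = 3(6561/261800) - 3(-81/616) = 5589/11900; a_6 = (5589/11900)/(40) = 5589/476000

r = 5/3; a_0 = 1; a_1 = 9/5; a_2 = 9/20; a_3 = -81/220; a_4 = -81/616; a_5 = 6561/261800; a_6 = 5589/476000


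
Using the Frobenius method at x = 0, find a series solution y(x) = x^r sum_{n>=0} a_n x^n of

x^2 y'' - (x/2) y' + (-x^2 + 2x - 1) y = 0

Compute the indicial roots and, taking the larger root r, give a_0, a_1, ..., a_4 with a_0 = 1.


Write in Frobenius form y'' + (p(x)/x) y' + (q(x)/x^2) y = 0:
  p(x) = -1/2,  q(x) = -x^2 + 2x - 1.
Indicial equation: r(r-1) + (-1/2) r + (-1) = 0 -> roots r_1 = 2, r_2 = -1/2.
Take r = r_1 = 2. Let y(x) = x^r sum_{n>=0} a_n x^n with a_0 = 1.
Substitute y = x^r sum a_n x^n and match x^{r+n}. The recurrence is
  D(n) a_n + 2 a_{n-1} - 1 a_{n-2} = 0,  where D(n) = (r+n)(r+n-1) + (-1/2)(r+n) + (-1).
  a_n = [-2 a_{n-1} + 1 a_{n-2}] / D(n).
Since the indicial polynomial factors as (r - r_1)(r - r_2), D(n) = (r_1 + n - r_1)(r_1 + n - r_2) = n(n + 5/2).
Evaluating step by step (a_0 = 1):
  n = 1: D(1) = 1(1 + 5/2) = 7/2; numerator = -2(1) = -2; a_1 = (-2)/(7/2) = -4/7
  n = 2: D(2) = 2(2 + 5/2) = 9; numerator = -2(-4/7) + 1(1) = 15/7; a_2 = (15/7)/(9) = 5/21
  n = 3: D(3) = 3(3 + 5/2) = 33/2; numerator = -2(5/21) + 1(-4/7) = -22/21; a_3 = (-22/21)/(33/2) = -4/63
  n = 4: D(4) = 4(4 + 5/2) = 26; numerator = -2(-4/63) + 1(5/21) = 23/63; a_4 = (23/63)/(26) = 23/1638

r = 2; a_0 = 1; a_1 = -4/7; a_2 = 5/21; a_3 = -4/63; a_4 = 23/1638


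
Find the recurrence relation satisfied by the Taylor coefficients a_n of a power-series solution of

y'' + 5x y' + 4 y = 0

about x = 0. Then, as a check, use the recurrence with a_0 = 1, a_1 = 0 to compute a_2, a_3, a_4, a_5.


Substitute y = sum_n a_n x^n.
y''(x) has coefficient (n+2)(n+1) a_{n+2} at x^n;
5 x y'(x) has coefficient 5 n a_n at x^n (shift);
4 y(x) has coefficient 4 a_n at x^n.
Matching x^n: (n+2)(n+1) a_{n+2} + (5n + 4) a_n = 0.
Thus a_{n+2} = (-5n - 4) / ((n+1)(n+2)) * a_n.

Check with a_0 = 1, a_1 = 0 (apply the recurrence for n = 0, 1, 2, 3): a_0 = 1, a_1 = 0, a_2 = -2, a_3 = 0, a_4 = 7/3, a_5 = 0.

a_(n+2) = (-5n - 4) / ((n+1)(n+2)) * a_n; check: a_0 = 1, a_1 = 0, a_2 = -2, a_3 = 0, a_4 = 7/3, a_5 = 0


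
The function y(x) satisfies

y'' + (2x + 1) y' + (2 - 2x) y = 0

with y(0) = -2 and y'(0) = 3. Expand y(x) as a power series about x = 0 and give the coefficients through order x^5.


Ansatz: y(x) = sum_{n>=0} a_n x^n, so y'(x) = sum_{n>=1} n a_n x^(n-1) and y''(x) = sum_{n>=2} n(n-1) a_n x^(n-2).
Substitute into P(x) y'' + Q(x) y' + R(x) y = 0 with P(x) = 1, Q(x) = 2x + 1, R(x) = 2 - 2x, and match powers of x.
Initial conditions: a_0 = -2, a_1 = 3.
Setting the coefficient of each power of x to zero and solving order by order (substituting the coefficients already found):
  x^0: 2 a_2 + a_1 + 2 a_0 = 0  ->  2 a_2 = -a_1 - 2 a_0 = 1  ->  a_2 = 1/2
  x^1: 6 a_3 + 2 a_2 + 4 a_1 - 2 a_0 = 0  ->  6 a_3 = -2 a_2 - 4 a_1 + 2 a_0 = -17  ->  a_3 = -17/6
  x^2: 12 a_4 + 3 a_3 + 6 a_2 - 2 a_1 = 0  ->  12 a_4 = -3 a_3 - 6 a_2 + 2 a_1 = 23/2  ->  a_4 = 23/24
  x^3: 20 a_5 + 4 a_4 + 8 a_3 - 2 a_2 = 0  ->  20 a_5 = -4 a_4 - 8 a_3 + 2 a_2 = 119/6  ->  a_5 = 119/120
Truncated series: y(x) = -2 + 3 x + (1/2) x^2 - (17/6) x^3 + (23/24) x^4 + (119/120) x^5 + O(x^6).

a_0 = -2; a_1 = 3; a_2 = 1/2; a_3 = -17/6; a_4 = 23/24; a_5 = 119/120


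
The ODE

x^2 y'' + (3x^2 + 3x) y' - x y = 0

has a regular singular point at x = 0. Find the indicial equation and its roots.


Divide by x^2 to reach normal form y'' + P_1(x) y' + P_2(x) y = 0 with P_1(x) = 3 + 3/x and P_2(x) = -1/x.
x = 0 is a singular point because the y'-coefficient 3 + 3/x has a pole at x = 0 and the y-coefficient -1/x has a pole at x = 0.
It is a regular singular point because x P_1(x) = p(x) = 3x + 3 and x^2 P_2(x) = q(x) = -x are polynomials, hence analytic at x = 0.
p(0) = 3,  q(0) = 0.
Indicial equation: r(r-1) + p(0) r + q(0) = 0, i.e. r^2 + (p(0) - 1) r + q(0) = 0, i.e. r^2 + 2 r = 0.
Discriminant: (2)^2 - 4(0) = 4, so r = (-2 ± 2)/2.
Solving: r_1 = 0, r_2 = -2.

indicial: r^2 + 2 r = 0; roots r_1 = 0, r_2 = -2
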